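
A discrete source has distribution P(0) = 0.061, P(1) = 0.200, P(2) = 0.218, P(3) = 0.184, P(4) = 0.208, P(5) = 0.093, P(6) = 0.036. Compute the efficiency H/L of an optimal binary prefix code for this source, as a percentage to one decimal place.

97.8%

Entropy H = −Σ p log₂ p ≈ 2.6015 bits.
Huffman merges: 9/250+61/1000→97/1000; 93/1000+97/1000→19/100; 23/125+19/100→187/500; 1/5+26/125→51/125; 109/500+187/500→74/125; 51/125+74/125→1. L = 2661/1000 ≈ 2.6610.
Efficiency = H/L = 2.6015/2.6610 = 97.8%.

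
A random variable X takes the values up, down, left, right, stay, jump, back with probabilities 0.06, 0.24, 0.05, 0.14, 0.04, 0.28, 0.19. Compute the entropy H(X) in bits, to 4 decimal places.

2.5061 bits

H = −Σ pᵢ log₂ pᵢ.
−0.06·log₂(0.06) = 0.2435
−0.24·log₂(0.24) = 0.4941
−0.05·log₂(0.05) = 0.2161
−0.14·log₂(0.14) = 0.3971
−0.04·log₂(0.04) = 0.1858
−0.28·log₂(0.28) = 0.5142
−0.19·log₂(0.19) = 0.4552
Sum ≈ 2.5061 → 2.5061 bits.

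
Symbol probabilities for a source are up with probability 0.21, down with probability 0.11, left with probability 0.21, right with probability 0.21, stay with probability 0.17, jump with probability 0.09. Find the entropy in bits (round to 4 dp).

2.5160 bits

H = −Σ pᵢ log₂ pᵢ.
−0.21·log₂(0.21) = 0.4728
−0.11·log₂(0.11) = 0.3503
−0.21·log₂(0.21) = 0.4728
−0.21·log₂(0.21) = 0.4728
−0.17·log₂(0.17) = 0.4346
−0.09·log₂(0.09) = 0.3127
Sum ≈ 2.5160 → 2.5160 bits.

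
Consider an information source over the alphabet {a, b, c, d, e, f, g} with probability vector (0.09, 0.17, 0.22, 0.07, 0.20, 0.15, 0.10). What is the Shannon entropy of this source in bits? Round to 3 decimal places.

2.703 bits

H = −Σ pᵢ log₂ pᵢ.
−0.09·log₂(0.09) = 0.3127
−0.17·log₂(0.17) = 0.4346
−0.22·log₂(0.22) = 0.4806
−0.07·log₂(0.07) = 0.2686
−0.20·log₂(0.20) = 0.4644
−0.15·log₂(0.15) = 0.4105
−0.10·log₂(0.10) = 0.3322
Sum ≈ 2.7035 → 2.703 bits.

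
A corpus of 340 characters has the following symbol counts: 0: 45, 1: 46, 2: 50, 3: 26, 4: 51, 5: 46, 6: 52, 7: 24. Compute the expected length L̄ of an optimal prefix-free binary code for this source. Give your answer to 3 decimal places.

2.994 bits/symbol

Probabilities are the counts divided by 340.
Repeatedly combine the two least-probable nodes; the expected code length is the sum of the merged weights.
merge 6/85 + 13/170 → 5/34
merge 9/68 + 23/170 → 91/340
merge 23/170 + 5/34 → 24/85
merge 5/34 + 3/20 → 101/340
merge 13/85 + 91/340 → 143/340
merge 24/85 + 101/340 → 197/340
merge 143/340 + 197/340 → 1
L = 5/34 + 91/340 + 24/85 + 101/340 + 143/340 + 197/340 + 1 = 509/170 ≈ 2.994 bits/symbol.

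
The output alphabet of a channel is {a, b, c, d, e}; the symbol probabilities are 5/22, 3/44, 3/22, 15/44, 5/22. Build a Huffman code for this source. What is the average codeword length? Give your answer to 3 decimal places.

Repeatedly combine the two least-probable nodes; the expected code length is the sum of the merged weights.
merge 3/44 + 3/22 → 9/44
merge 9/44 + 5/22 → 19/44
merge 5/22 + 15/44 → 25/44
merge 19/44 + 25/44 → 1
L = 9/44 + 19/44 + 25/44 + 1 = 97/44 ≈ 2.205 bits/symbol.

2.205 bits/symbol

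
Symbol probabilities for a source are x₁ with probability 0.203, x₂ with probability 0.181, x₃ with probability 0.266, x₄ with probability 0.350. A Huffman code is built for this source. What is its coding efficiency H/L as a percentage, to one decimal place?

Entropy H = −Σ p log₂ p ≈ 1.9516 bits.
Huffman merges: 181/1000+203/1000→48/125; 133/500+7/20→77/125; 48/125+77/125→1. L = 2 ≈ 2.0000.
Efficiency = H/L = 1.9516/2.0000 = 97.6%.

97.6%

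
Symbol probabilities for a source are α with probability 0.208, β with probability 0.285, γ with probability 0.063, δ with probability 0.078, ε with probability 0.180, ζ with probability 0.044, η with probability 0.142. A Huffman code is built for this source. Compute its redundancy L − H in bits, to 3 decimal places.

0.045 bits

Entropy H = −Σ p log₂ p ≈ 2.5691 bits.
Huffman merges: 11/250+63/1000→107/1000; 39/500+107/1000→37/200; 71/500+9/50→161/500; 37/200+26/125→393/1000; 57/200+161/500→607/1000; 393/1000+607/1000→1. L = 1307/500 ≈ 2.6140.
L − H = 2.6140 − 2.5691 = 0.045 bits.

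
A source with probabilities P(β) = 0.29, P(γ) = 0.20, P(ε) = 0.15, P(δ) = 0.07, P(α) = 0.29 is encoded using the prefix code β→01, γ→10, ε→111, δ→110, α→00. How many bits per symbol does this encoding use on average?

L̄ = Σ pᵢ·ℓᵢ = 0.29·2 + 0.20·2 + 0.15·3 + 0.07·3 + 0.29·2 = 2.22 bits/symbol.

2.22 bits/symbol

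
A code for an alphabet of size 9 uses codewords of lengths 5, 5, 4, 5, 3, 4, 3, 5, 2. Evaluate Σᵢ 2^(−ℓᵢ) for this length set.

With common denominator 2^5 = 32: Σ 2^(−ℓᵢ) = 1/32 + 1/32 + 2/32 + 1/32 + 4/32 + 2/32 + 4/32 + 1/32 + 8/32 = 24/32 = 0.75.

0.75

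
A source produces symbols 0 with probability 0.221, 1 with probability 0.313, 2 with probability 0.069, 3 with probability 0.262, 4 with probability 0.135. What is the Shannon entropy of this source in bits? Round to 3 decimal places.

2.168 bits

H = −Σ pᵢ log₂ pᵢ.
−0.221·log₂(0.221) = 0.4813
−0.313·log₂(0.313) = 0.5245
−0.069·log₂(0.069) = 0.2662
−0.262·log₂(0.262) = 0.5063
−0.135·log₂(0.135) = 0.3900
Sum ≈ 2.1683 → 2.168 bits.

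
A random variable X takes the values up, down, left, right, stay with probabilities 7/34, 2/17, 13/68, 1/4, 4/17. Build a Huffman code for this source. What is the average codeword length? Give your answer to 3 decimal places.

2.309 bits/symbol

Repeatedly combine the two least-probable nodes; the expected code length is the sum of the merged weights.
merge 2/17 + 13/68 → 21/68
merge 7/34 + 4/17 → 15/34
merge 1/4 + 21/68 → 19/34
merge 15/34 + 19/34 → 1
L = 21/68 + 15/34 + 19/34 + 1 = 157/68 ≈ 2.309 bits/symbol.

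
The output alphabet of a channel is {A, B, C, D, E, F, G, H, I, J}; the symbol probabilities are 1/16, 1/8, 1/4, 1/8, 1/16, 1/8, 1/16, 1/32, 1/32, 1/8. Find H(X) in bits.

3.0625 bits

Each probability is a power of 1/2, so log₂(1/p) is an integer.
H = Σ p·log₂(1/p) = 1/16·4 + 1/8·3 + 1/4·2 + 1/8·3 + 1/16·4 + 1/8·3 + 1/16·4 + 1/32·5 + 1/32·5 + 1/8·3 = 3.0625 bits.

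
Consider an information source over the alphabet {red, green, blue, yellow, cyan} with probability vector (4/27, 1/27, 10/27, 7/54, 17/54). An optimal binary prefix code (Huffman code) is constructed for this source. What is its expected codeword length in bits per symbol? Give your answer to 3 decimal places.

Repeatedly combine the two least-probable nodes; the expected code length is the sum of the merged weights.
merge 1/27 + 7/54 → 1/6
merge 4/27 + 1/6 → 17/54
merge 17/54 + 17/54 → 17/27
merge 10/27 + 17/27 → 1
L = 1/6 + 17/54 + 17/27 + 1 = 19/9 ≈ 2.111 bits/symbol.

2.111 bits/symbol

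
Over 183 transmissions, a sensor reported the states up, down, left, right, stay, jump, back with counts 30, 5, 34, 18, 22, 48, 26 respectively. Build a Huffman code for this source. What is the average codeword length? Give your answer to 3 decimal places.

2.678 bits/symbol

Probabilities are the counts divided by 183.
Repeatedly combine the two least-probable nodes; the expected code length is the sum of the merged weights.
merge 5/183 + 6/61 → 23/183
merge 22/183 + 23/183 → 15/61
merge 26/183 + 10/61 → 56/183
merge 34/183 + 15/61 → 79/183
merge 16/61 + 56/183 → 104/183
merge 79/183 + 104/183 → 1
L = 23/183 + 15/61 + 56/183 + 79/183 + 104/183 + 1 = 490/183 ≈ 2.678 bits/symbol.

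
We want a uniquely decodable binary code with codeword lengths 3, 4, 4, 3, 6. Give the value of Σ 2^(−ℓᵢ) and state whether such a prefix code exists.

0.390625; yes

With common denominator 2^6 = 64: Σ 2^(−ℓᵢ) = 8/64 + 4/64 + 4/64 + 8/64 + 1/64 = 25/64 = 0.390625.
Kraft's inequality requires Σ ≤ 1; here Σ = 0.390625 ≤ 1, so such a prefix code exists.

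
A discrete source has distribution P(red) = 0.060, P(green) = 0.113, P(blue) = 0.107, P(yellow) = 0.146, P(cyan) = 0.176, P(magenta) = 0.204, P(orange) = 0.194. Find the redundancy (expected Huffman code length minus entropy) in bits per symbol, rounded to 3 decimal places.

0.052 bits

Entropy H = −Σ p log₂ p ≈ 2.7172 bits.
Huffman merges: 3/50+107/1000→167/1000; 113/1000+73/500→259/1000; 167/1000+22/125→343/1000; 97/500+51/250→199/500; 259/1000+343/1000→301/500; 199/500+301/500→1. L = 2769/1000 ≈ 2.7690.
L − H = 2.7690 − 2.7172 = 0.052 bits.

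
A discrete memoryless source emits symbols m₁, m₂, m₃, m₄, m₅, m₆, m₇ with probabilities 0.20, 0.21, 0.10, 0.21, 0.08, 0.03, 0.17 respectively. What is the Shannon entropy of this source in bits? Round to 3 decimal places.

2.620 bits

H = −Σ pᵢ log₂ pᵢ.
−0.20·log₂(0.20) = 0.4644
−0.21·log₂(0.21) = 0.4728
−0.10·log₂(0.10) = 0.3322
−0.21·log₂(0.21) = 0.4728
−0.08·log₂(0.08) = 0.2915
−0.03·log₂(0.03) = 0.1518
−0.17·log₂(0.17) = 0.4346
Sum ≈ 2.6201 → 2.620 bits.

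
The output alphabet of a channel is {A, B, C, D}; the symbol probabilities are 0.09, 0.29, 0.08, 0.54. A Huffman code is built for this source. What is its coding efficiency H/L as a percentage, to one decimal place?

Entropy H = −Σ p log₂ p ≈ 1.6021 bits.
Huffman merges: 2/25+9/100→17/100; 17/100+29/100→23/50; 23/50+27/50→1. L = 163/100 ≈ 1.6300.
Efficiency = H/L = 1.6021/1.6300 = 98.3%.

98.3%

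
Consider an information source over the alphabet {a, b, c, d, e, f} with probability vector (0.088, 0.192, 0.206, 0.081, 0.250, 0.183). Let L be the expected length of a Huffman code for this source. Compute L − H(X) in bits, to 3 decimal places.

Entropy H = −Σ p log₂ p ≈ 2.4773 bits.
Huffman merges: 81/1000+11/125→169/1000; 169/1000+183/1000→44/125; 24/125+103/500→199/500; 1/4+44/125→301/500; 199/500+301/500→1. L = 2521/1000 ≈ 2.5210.
L − H = 2.5210 − 2.4773 = 0.044 bits.

0.044 bits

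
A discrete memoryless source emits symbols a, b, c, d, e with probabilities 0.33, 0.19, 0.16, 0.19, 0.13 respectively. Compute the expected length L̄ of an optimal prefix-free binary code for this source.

Repeatedly combine the two least-probable nodes; the expected code length is the sum of the merged weights.
merge 13/100 + 4/25 → 29/100
merge 19/100 + 19/100 → 19/50
merge 29/100 + 33/100 → 31/50
merge 19/50 + 31/50 → 1
L = 29/100 + 19/50 + 31/50 + 1 = 229/100 = 2.29 bits/symbol.

2.29 bits/symbol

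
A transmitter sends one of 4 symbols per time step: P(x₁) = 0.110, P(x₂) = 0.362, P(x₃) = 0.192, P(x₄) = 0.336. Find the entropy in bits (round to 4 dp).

H = −Σ pᵢ log₂ pᵢ.
−0.110·log₂(0.110) = 0.3503
−0.362·log₂(0.362) = 0.5307
−0.192·log₂(0.192) = 0.4571
−0.336·log₂(0.336) = 0.5287
Sum ≈ 1.8668 → 1.8668 bits.

1.8668 bits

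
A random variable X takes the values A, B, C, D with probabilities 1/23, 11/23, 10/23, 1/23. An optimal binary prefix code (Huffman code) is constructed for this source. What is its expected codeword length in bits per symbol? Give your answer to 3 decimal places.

Repeatedly combine the two least-probable nodes; the expected code length is the sum of the merged weights.
merge 1/23 + 1/23 → 2/23
merge 2/23 + 10/23 → 12/23
merge 11/23 + 12/23 → 1
L = 2/23 + 12/23 + 1 = 37/23 ≈ 1.609 bits/symbol.

1.609 bits/symbol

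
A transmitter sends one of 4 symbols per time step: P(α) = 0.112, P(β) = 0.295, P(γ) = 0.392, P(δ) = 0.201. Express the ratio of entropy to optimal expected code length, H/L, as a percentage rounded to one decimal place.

97.3%

Entropy H = −Σ p log₂ p ≈ 1.8682 bits.
Huffman merges: 14/125+201/1000→313/1000; 59/200+313/1000→76/125; 49/125+76/125→1. L = 1921/1000 ≈ 1.9210.
Efficiency = H/L = 1.8682/1.9210 = 97.3%.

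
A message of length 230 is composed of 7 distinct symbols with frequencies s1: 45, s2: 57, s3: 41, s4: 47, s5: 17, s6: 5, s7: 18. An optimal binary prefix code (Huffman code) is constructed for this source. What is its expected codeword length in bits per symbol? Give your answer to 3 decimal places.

2.622 bits/symbol

Probabilities are the counts divided by 230.
Repeatedly combine the two least-probable nodes; the expected code length is the sum of the merged weights.
merge 1/46 + 17/230 → 11/115
merge 9/115 + 11/115 → 4/23
merge 4/23 + 41/230 → 81/230
merge 9/46 + 47/230 → 2/5
merge 57/230 + 81/230 → 3/5
merge 2/5 + 3/5 → 1
L = 11/115 + 4/23 + 81/230 + 2/5 + 3/5 + 1 = 603/230 ≈ 2.622 bits/symbol.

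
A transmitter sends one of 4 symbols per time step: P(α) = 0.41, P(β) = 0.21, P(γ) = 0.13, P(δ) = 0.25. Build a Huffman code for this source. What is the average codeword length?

Repeatedly combine the two least-probable nodes; the expected code length is the sum of the merged weights.
merge 13/100 + 21/100 → 17/50
merge 1/4 + 17/50 → 59/100
merge 41/100 + 59/100 → 1
L = 17/50 + 59/100 + 1 = 193/100 = 1.93 bits/symbol.

1.93 bits/symbol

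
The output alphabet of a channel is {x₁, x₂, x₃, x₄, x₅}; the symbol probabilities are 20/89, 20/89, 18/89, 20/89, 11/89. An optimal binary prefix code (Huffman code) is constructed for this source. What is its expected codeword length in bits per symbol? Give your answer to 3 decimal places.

Repeatedly combine the two least-probable nodes; the expected code length is the sum of the merged weights.
merge 11/89 + 18/89 → 29/89
merge 20/89 + 20/89 → 40/89
merge 20/89 + 29/89 → 49/89
merge 40/89 + 49/89 → 1
L = 29/89 + 40/89 + 49/89 + 1 = 207/89 ≈ 2.326 bits/symbol.

2.326 bits/symbol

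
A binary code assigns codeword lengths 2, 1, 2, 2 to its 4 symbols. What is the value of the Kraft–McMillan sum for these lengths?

1.25

With common denominator 2^2 = 4: Σ 2^(−ℓᵢ) = 1/4 + 2/4 + 1/4 + 1/4 = 5/4 = 1.25.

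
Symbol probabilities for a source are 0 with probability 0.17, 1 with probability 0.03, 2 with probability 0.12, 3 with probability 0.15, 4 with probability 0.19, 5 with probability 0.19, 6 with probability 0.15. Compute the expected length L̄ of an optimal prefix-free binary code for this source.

Repeatedly combine the two least-probable nodes; the expected code length is the sum of the merged weights.
merge 3/100 + 3/25 → 3/20
merge 3/20 + 3/20 → 3/10
merge 3/20 + 17/100 → 8/25
merge 19/100 + 19/100 → 19/50
merge 3/10 + 8/25 → 31/50
merge 19/50 + 31/50 → 1
L = 3/20 + 3/10 + 8/25 + 19/50 + 31/50 + 1 = 277/100 = 2.77 bits/symbol.

2.77 bits/symbol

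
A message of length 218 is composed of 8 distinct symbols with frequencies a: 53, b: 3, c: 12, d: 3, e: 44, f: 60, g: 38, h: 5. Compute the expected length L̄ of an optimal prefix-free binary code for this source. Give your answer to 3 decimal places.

2.463 bits/symbol

Probabilities are the counts divided by 218.
Repeatedly combine the two least-probable nodes; the expected code length is the sum of the merged weights.
merge 3/218 + 3/218 → 3/109
merge 5/218 + 3/109 → 11/218
merge 11/218 + 6/109 → 23/218
merge 23/218 + 19/109 → 61/218
merge 22/109 + 53/218 → 97/218
merge 30/109 + 61/218 → 121/218
merge 97/218 + 121/218 → 1
L = 3/109 + 11/218 + 23/218 + 61/218 + 97/218 + 121/218 + 1 = 537/218 ≈ 2.463 bits/symbol.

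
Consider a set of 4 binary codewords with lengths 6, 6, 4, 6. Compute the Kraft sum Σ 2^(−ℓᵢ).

With common denominator 2^6 = 64: Σ 2^(−ℓᵢ) = 1/64 + 1/64 + 4/64 + 1/64 = 7/64 = 0.109375.

0.109375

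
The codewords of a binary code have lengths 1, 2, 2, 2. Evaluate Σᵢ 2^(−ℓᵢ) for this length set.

With common denominator 2^2 = 4: Σ 2^(−ℓᵢ) = 2/4 + 1/4 + 1/4 + 1/4 = 5/4 = 1.25.

1.25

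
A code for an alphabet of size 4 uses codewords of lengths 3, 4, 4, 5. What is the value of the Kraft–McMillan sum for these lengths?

With common denominator 2^5 = 32: Σ 2^(−ℓᵢ) = 4/32 + 2/32 + 2/32 + 1/32 = 9/32 = 0.28125.

0.28125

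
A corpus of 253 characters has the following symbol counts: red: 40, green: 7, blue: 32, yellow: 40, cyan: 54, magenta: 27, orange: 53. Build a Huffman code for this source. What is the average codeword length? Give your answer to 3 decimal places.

2.711 bits/symbol

Probabilities are the counts divided by 253.
Repeatedly combine the two least-probable nodes; the expected code length is the sum of the merged weights.
merge 7/253 + 27/253 → 34/253
merge 32/253 + 34/253 → 6/23
merge 40/253 + 40/253 → 80/253
merge 53/253 + 54/253 → 107/253
merge 6/23 + 80/253 → 146/253
merge 107/253 + 146/253 → 1
L = 34/253 + 6/23 + 80/253 + 107/253 + 146/253 + 1 = 686/253 ≈ 2.711 bits/symbol.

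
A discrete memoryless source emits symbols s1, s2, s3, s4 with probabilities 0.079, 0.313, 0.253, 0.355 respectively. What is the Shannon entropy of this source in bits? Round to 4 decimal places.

1.8459 bits

H = −Σ pᵢ log₂ pᵢ.
−0.079·log₂(0.079) = 0.2893
−0.313·log₂(0.313) = 0.5245
−0.253·log₂(0.253) = 0.5016
−0.355·log₂(0.355) = 0.5304
Sum ≈ 1.8459 → 1.8459 bits.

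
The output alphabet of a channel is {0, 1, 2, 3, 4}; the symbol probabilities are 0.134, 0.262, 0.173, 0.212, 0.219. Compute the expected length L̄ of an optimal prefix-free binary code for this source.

Repeatedly combine the two least-probable nodes; the expected code length is the sum of the merged weights.
merge 67/500 + 173/1000 → 307/1000
merge 53/250 + 219/1000 → 431/1000
merge 131/500 + 307/1000 → 569/1000
merge 431/1000 + 569/1000 → 1
L = 307/1000 + 431/1000 + 569/1000 + 1 = 2307/1000 = 2.307 bits/symbol.

2.307 bits/symbol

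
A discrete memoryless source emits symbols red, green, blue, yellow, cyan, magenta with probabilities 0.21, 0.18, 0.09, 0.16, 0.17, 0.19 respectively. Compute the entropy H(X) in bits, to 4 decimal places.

H = −Σ pᵢ log₂ pᵢ.
−0.21·log₂(0.21) = 0.4728
−0.18·log₂(0.18) = 0.4453
−0.09·log₂(0.09) = 0.3127
−0.16·log₂(0.16) = 0.4230
−0.17·log₂(0.17) = 0.4346
−0.19·log₂(0.19) = 0.4552
Sum ≈ 2.5436 → 2.5436 bits.

2.5436 bits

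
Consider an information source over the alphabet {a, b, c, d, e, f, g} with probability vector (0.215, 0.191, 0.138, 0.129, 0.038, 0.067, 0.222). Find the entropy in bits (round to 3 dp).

2.631 bits

H = −Σ pᵢ log₂ pᵢ.
−0.215·log₂(0.215) = 0.4768
−0.191·log₂(0.191) = 0.4562
−0.138·log₂(0.138) = 0.3943
−0.129·log₂(0.129) = 0.3811
−0.038·log₂(0.038) = 0.1793
−0.067·log₂(0.067) = 0.2613
−0.222·log₂(0.222) = 0.4820
Sum ≈ 2.6310 → 2.631 bits.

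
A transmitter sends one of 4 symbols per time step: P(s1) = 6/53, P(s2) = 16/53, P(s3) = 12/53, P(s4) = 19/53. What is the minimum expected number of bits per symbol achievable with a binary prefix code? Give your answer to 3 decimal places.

Repeatedly combine the two least-probable nodes; the expected code length is the sum of the merged weights.
merge 6/53 + 12/53 → 18/53
merge 16/53 + 18/53 → 34/53
merge 19/53 + 34/53 → 1
L = 18/53 + 34/53 + 1 = 105/53 ≈ 1.981 bits/symbol.

1.981 bits/symbol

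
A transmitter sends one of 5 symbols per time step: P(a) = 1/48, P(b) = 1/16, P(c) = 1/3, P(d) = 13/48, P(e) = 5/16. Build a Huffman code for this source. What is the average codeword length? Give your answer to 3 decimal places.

2.083 bits/symbol

Repeatedly combine the two least-probable nodes; the expected code length is the sum of the merged weights.
merge 1/48 + 1/16 → 1/12
merge 1/12 + 13/48 → 17/48
merge 5/16 + 1/3 → 31/48
merge 17/48 + 31/48 → 1
L = 1/12 + 17/48 + 31/48 + 1 = 25/12 ≈ 2.083 bits/symbol.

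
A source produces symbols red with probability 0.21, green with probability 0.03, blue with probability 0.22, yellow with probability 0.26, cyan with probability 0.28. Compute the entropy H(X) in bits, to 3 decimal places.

2.125 bits

H = −Σ pᵢ log₂ pᵢ.
−0.21·log₂(0.21) = 0.4728
−0.03·log₂(0.03) = 0.1518
−0.22·log₂(0.22) = 0.4806
−0.26·log₂(0.26) = 0.5053
−0.28·log₂(0.28) = 0.5142
Sum ≈ 2.1247 → 2.125 bits.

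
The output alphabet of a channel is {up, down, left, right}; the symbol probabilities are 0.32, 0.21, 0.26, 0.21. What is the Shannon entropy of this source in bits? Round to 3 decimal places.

1.977 bits

H = −Σ pᵢ log₂ pᵢ.
−0.32·log₂(0.32) = 0.5260
−0.21·log₂(0.21) = 0.4728
−0.26·log₂(0.26) = 0.5053
−0.21·log₂(0.21) = 0.4728
Sum ≈ 1.9770 → 1.977 bits.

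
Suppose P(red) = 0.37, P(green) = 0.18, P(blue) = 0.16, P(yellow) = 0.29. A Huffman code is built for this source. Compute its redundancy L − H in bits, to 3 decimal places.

0.053 bits

Entropy H = −Σ p log₂ p ≈ 1.9170 bits.
Huffman merges: 4/25+9/50→17/50; 29/100+17/50→63/100; 37/100+63/100→1. L = 197/100 ≈ 1.9700.
L − H = 1.9700 − 1.9170 = 0.053 bits.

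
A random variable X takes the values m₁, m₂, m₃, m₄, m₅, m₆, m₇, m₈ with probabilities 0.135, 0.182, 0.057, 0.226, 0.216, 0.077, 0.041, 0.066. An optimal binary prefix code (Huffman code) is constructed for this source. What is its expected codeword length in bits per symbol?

2.799 bits/symbol

Repeatedly combine the two least-probable nodes; the expected code length is the sum of the merged weights.
merge 41/1000 + 57/1000 → 49/500
merge 33/500 + 77/1000 → 143/1000
merge 49/500 + 27/200 → 233/1000
merge 143/1000 + 91/500 → 13/40
merge 27/125 + 113/500 → 221/500
merge 233/1000 + 13/40 → 279/500
merge 221/500 + 279/500 → 1
L = 49/500 + 143/1000 + 233/1000 + 13/40 + 221/500 + 279/500 + 1 = 2799/1000 = 2.799 bits/symbol.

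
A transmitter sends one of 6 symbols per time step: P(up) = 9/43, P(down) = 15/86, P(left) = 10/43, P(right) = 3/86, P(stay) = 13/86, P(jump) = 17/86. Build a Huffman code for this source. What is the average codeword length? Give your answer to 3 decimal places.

2.547 bits/symbol

Repeatedly combine the two least-probable nodes; the expected code length is the sum of the merged weights.
merge 3/86 + 13/86 → 8/43
merge 15/86 + 8/43 → 31/86
merge 17/86 + 9/43 → 35/86
merge 10/43 + 31/86 → 51/86
merge 35/86 + 51/86 → 1
L = 8/43 + 31/86 + 35/86 + 51/86 + 1 = 219/86 ≈ 2.547 bits/symbol.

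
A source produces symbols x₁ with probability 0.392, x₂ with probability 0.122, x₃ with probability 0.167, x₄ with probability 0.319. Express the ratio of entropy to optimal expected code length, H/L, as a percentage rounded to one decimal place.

97.9%

Entropy H = −Σ p log₂ p ≈ 1.8569 bits.
Huffman merges: 61/500+167/1000→289/1000; 289/1000+319/1000→76/125; 49/125+76/125→1. L = 1897/1000 ≈ 1.8970.
Efficiency = H/L = 1.8569/1.8970 = 97.9%.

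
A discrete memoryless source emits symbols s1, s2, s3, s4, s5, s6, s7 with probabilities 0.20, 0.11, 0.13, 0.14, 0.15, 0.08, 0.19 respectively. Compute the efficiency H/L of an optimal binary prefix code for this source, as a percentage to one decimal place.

98.3%

Entropy H = −Σ p log₂ p ≈ 2.7517 bits.
Huffman merges: 2/25+11/100→19/100; 13/100+7/50→27/100; 3/20+19/100→17/50; 19/100+1/5→39/100; 27/100+17/50→61/100; 39/100+61/100→1. L = 14/5 ≈ 2.8000.
Efficiency = H/L = 2.7517/2.8000 = 98.3%.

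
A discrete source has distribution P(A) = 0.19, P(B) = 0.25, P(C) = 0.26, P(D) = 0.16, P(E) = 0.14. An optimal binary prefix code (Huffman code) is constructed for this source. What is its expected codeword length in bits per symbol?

2.3 bits/symbol

Repeatedly combine the two least-probable nodes; the expected code length is the sum of the merged weights.
merge 7/50 + 4/25 → 3/10
merge 19/100 + 1/4 → 11/25
merge 13/50 + 3/10 → 14/25
merge 11/25 + 14/25 → 1
L = 3/10 + 11/25 + 14/25 + 1 = 23/10 = 2.3 bits/symbol.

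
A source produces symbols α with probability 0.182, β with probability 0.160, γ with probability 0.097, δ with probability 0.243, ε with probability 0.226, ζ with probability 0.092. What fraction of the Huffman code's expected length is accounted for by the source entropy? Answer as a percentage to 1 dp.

Entropy H = −Σ p log₂ p ≈ 2.4944 bits.
Huffman merges: 23/250+97/1000→189/1000; 4/25+91/500→171/500; 189/1000+113/500→83/200; 243/1000+171/500→117/200; 83/200+117/200→1. L = 2531/1000 ≈ 2.5310.
Efficiency = H/L = 2.4944/2.5310 = 98.6%.

98.6%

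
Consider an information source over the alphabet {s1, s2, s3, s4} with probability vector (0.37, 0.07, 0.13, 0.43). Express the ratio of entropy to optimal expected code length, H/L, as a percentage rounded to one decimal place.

Entropy H = −Σ p log₂ p ≈ 1.7055 bits.
Huffman merges: 7/100+13/100→1/5; 1/5+37/100→57/100; 43/100+57/100→1. L = 177/100 ≈ 1.7700.
Efficiency = H/L = 1.7055/1.7700 = 96.4%.

96.4%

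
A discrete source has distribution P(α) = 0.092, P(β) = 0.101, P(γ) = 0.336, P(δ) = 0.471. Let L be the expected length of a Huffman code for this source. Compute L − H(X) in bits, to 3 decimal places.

Entropy H = −Σ p log₂ p ≈ 1.6910 bits.
Huffman merges: 23/250+101/1000→193/1000; 193/1000+42/125→529/1000; 471/1000+529/1000→1. L = 861/500 ≈ 1.7220.
L − H = 1.7220 − 1.6910 = 0.031 bits.

0.031 bits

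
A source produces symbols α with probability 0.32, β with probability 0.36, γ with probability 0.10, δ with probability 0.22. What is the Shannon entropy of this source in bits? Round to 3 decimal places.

H = −Σ pᵢ log₂ pᵢ.
−0.32·log₂(0.32) = 0.5260
−0.36·log₂(0.36) = 0.5306
−0.10·log₂(0.10) = 0.3322
−0.22·log₂(0.22) = 0.4806
Sum ≈ 1.8694 → 1.869 bits.

1.869 bits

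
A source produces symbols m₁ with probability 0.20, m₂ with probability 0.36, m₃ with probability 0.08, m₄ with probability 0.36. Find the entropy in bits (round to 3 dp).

1.817 bits

H = −Σ pᵢ log₂ pᵢ.
−0.20·log₂(0.20) = 0.4644
−0.36·log₂(0.36) = 0.5306
−0.08·log₂(0.08) = 0.2915
−0.36·log₂(0.36) = 0.5306
Sum ≈ 1.8171 → 1.817 bits.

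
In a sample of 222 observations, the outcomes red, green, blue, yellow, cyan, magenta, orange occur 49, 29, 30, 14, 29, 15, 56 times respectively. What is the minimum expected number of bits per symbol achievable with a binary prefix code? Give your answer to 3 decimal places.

2.658 bits/symbol

Probabilities are the counts divided by 222.
Repeatedly combine the two least-probable nodes; the expected code length is the sum of the merged weights.
merge 7/111 + 5/74 → 29/222
merge 29/222 + 29/222 → 29/111
merge 29/222 + 5/37 → 59/222
merge 49/222 + 28/111 → 35/74
merge 29/111 + 59/222 → 39/74
merge 35/74 + 39/74 → 1
L = 29/222 + 29/111 + 59/222 + 35/74 + 39/74 + 1 = 295/111 ≈ 2.658 bits/symbol.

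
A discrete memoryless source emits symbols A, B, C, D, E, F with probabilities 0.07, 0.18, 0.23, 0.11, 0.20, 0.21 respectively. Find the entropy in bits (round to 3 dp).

2.489 bits

H = −Σ pᵢ log₂ pᵢ.
−0.07·log₂(0.07) = 0.2686
−0.18·log₂(0.18) = 0.4453
−0.23·log₂(0.23) = 0.4877
−0.11·log₂(0.11) = 0.3503
−0.20·log₂(0.20) = 0.4644
−0.21·log₂(0.21) = 0.4728
Sum ≈ 2.4890 → 2.489 bits.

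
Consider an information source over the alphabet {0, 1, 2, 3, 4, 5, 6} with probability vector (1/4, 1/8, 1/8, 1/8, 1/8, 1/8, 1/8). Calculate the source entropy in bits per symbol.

2.75 bits

Each probability is a power of 1/2, so log₂(1/p) is an integer.
H = Σ p·log₂(1/p) = 1/4·2 + 1/8·3 + 1/8·3 + 1/8·3 + 1/8·3 + 1/8·3 + 1/8·3 = 2.75 bits.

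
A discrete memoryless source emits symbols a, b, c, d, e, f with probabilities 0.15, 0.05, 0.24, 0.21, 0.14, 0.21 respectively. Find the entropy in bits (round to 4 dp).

2.4635 bits

H = −Σ pᵢ log₂ pᵢ.
−0.15·log₂(0.15) = 0.4105
−0.05·log₂(0.05) = 0.2161
−0.24·log₂(0.24) = 0.4941
−0.21·log₂(0.21) = 0.4728
−0.14·log₂(0.14) = 0.3971
−0.21·log₂(0.21) = 0.4728
Sum ≈ 2.4635 → 2.4635 bits.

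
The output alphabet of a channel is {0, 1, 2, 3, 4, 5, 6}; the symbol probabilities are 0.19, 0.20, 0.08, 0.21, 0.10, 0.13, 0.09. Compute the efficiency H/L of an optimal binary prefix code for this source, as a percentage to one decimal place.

Entropy H = −Σ p log₂ p ≈ 2.7114 bits.
Huffman merges: 2/25+9/100→17/100; 1/10+13/100→23/100; 17/100+19/100→9/25; 1/5+21/100→41/100; 23/100+9/25→59/100; 41/100+59/100→1. L = 69/25 ≈ 2.7600.
Efficiency = H/L = 2.7114/2.7600 = 98.2%.

98.2%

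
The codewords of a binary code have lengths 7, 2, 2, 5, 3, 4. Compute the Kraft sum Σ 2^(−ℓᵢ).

With common denominator 2^7 = 128: Σ 2^(−ℓᵢ) = 1/128 + 32/128 + 32/128 + 4/128 + 16/128 + 8/128 = 93/128 = 0.7265625.

0.7265625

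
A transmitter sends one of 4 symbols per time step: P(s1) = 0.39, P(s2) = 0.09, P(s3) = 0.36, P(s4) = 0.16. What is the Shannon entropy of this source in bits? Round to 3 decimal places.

1.796 bits

H = −Σ pᵢ log₂ pᵢ.
−0.39·log₂(0.39) = 0.5298
−0.09·log₂(0.09) = 0.3127
−0.36·log₂(0.36) = 0.5306
−0.16·log₂(0.16) = 0.4230
Sum ≈ 1.7961 → 1.796 bits.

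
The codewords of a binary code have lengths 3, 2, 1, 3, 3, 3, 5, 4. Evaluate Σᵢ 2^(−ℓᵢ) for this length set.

With common denominator 2^5 = 32: Σ 2^(−ℓᵢ) = 4/32 + 8/32 + 16/32 + 4/32 + 4/32 + 4/32 + 1/32 + 2/32 = 43/32 = 1.34375.

1.34375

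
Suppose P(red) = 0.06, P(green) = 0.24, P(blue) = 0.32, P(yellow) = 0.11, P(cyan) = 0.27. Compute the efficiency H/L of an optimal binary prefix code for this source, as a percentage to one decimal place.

Entropy H = −Σ p log₂ p ≈ 2.1240 bits.
Huffman merges: 3/50+11/100→17/100; 17/100+6/25→41/100; 27/100+8/25→59/100; 41/100+59/100→1. L = 217/100 ≈ 2.1700.
Efficiency = H/L = 2.1240/2.1700 = 97.9%.

97.9%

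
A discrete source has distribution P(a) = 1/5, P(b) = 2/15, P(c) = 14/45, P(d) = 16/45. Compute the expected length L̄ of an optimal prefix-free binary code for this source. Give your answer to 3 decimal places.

1.978 bits/symbol

Repeatedly combine the two least-probable nodes; the expected code length is the sum of the merged weights.
merge 2/15 + 1/5 → 1/3
merge 14/45 + 1/3 → 29/45
merge 16/45 + 29/45 → 1
L = 1/3 + 29/45 + 1 = 89/45 ≈ 1.978 bits/symbol.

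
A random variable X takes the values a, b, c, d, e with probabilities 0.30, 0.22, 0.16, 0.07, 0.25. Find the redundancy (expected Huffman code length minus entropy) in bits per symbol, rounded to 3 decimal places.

Entropy H = −Σ p log₂ p ≈ 2.1932 bits.
Huffman merges: 7/100+4/25→23/100; 11/50+23/100→9/20; 1/4+3/10→11/20; 9/20+11/20→1. L = 223/100 ≈ 2.2300.
L − H = 2.2300 − 2.1932 = 0.037 bits.

0.037 bits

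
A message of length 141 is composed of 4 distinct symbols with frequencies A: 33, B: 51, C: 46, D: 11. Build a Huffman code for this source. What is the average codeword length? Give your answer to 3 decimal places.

1.950 bits/symbol

Probabilities are the counts divided by 141.
Repeatedly combine the two least-probable nodes; the expected code length is the sum of the merged weights.
merge 11/141 + 11/47 → 44/141
merge 44/141 + 46/141 → 30/47
merge 17/47 + 30/47 → 1
L = 44/141 + 30/47 + 1 = 275/141 ≈ 1.950 bits/symbol.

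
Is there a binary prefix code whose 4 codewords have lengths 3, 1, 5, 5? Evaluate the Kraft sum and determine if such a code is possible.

0.6875; yes

With common denominator 2^5 = 32: Σ 2^(−ℓᵢ) = 4/32 + 16/32 + 1/32 + 1/32 = 22/32 = 0.6875.
Kraft's inequality requires Σ ≤ 1; here Σ = 0.6875 ≤ 1, so such a prefix code exists.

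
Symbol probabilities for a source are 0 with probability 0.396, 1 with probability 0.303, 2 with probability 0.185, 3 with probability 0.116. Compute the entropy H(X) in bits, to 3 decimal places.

H = −Σ pᵢ log₂ pᵢ.
−0.396·log₂(0.396) = 0.5292
−0.303·log₂(0.303) = 0.5220
−0.185·log₂(0.185) = 0.4504
−0.116·log₂(0.116) = 0.3605
Sum ≈ 1.8620 → 1.862 bits.

1.862 bits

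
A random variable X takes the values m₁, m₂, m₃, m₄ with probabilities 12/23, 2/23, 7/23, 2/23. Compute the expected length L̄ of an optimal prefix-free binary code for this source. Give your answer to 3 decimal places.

Repeatedly combine the two least-probable nodes; the expected code length is the sum of the merged weights.
merge 2/23 + 2/23 → 4/23
merge 4/23 + 7/23 → 11/23
merge 11/23 + 12/23 → 1
L = 4/23 + 11/23 + 1 = 38/23 ≈ 1.652 bits/symbol.

1.652 bits/symbol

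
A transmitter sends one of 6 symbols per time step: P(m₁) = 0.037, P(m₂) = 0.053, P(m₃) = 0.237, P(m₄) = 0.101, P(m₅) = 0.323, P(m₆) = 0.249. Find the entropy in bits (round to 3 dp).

H = −Σ pᵢ log₂ pᵢ.
−0.037·log₂(0.037) = 0.1760
−0.053·log₂(0.053) = 0.2246
−0.237·log₂(0.237) = 0.4923
−0.101·log₂(0.101) = 0.3341
−0.323·log₂(0.323) = 0.5266
−0.249·log₂(0.249) = 0.4994
Sum ≈ 2.2530 → 2.253 bits.

2.253 bits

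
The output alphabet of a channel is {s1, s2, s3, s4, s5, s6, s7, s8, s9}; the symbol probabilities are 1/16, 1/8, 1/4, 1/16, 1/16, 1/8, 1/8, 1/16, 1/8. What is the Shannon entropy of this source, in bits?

3 bits

Each probability is a power of 1/2, so log₂(1/p) is an integer.
H = Σ p·log₂(1/p) = 1/16·4 + 1/8·3 + 1/4·2 + 1/16·4 + 1/16·4 + 1/8·3 + 1/8·3 + 1/16·4 + 1/8·3 = 3 bits.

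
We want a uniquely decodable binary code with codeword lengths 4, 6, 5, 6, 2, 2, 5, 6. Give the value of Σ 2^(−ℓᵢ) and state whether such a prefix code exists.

With common denominator 2^6 = 64: Σ 2^(−ℓᵢ) = 4/64 + 1/64 + 2/64 + 1/64 + 16/64 + 16/64 + 2/64 + 1/64 = 43/64 = 0.671875.
Kraft's inequality requires Σ ≤ 1; here Σ = 0.671875 ≤ 1, so such a prefix code exists.

0.671875; yes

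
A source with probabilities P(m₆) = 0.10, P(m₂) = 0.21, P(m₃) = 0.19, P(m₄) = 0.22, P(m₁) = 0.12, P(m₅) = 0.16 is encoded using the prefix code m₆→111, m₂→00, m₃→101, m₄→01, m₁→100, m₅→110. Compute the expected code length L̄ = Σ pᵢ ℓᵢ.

L̄ = Σ pᵢ·ℓᵢ = 0.10·3 + 0.21·2 + 0.19·3 + 0.22·2 + 0.12·3 + 0.16·3 = 2.57 bits/symbol.

2.57 bits/symbol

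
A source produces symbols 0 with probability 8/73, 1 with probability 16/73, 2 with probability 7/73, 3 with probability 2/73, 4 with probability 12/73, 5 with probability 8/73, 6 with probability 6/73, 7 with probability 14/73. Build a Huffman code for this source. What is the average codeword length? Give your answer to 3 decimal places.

2.890 bits/symbol

Repeatedly combine the two least-probable nodes; the expected code length is the sum of the merged weights.
merge 2/73 + 6/73 → 8/73
merge 7/73 + 8/73 → 15/73
merge 8/73 + 8/73 → 16/73
merge 12/73 + 14/73 → 26/73
merge 15/73 + 16/73 → 31/73
merge 16/73 + 26/73 → 42/73
merge 31/73 + 42/73 → 1
L = 8/73 + 15/73 + 16/73 + 26/73 + 31/73 + 42/73 + 1 = 211/73 ≈ 2.890 bits/symbol.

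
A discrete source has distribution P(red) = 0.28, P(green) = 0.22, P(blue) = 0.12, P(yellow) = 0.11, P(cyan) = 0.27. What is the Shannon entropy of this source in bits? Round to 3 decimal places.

H = −Σ pᵢ log₂ pᵢ.
−0.28·log₂(0.28) = 0.5142
−0.22·log₂(0.22) = 0.4806
−0.12·log₂(0.12) = 0.3671
−0.11·log₂(0.11) = 0.3503
−0.27·log₂(0.27) = 0.5100
Sum ≈ 2.2222 → 2.222 bits.

2.222 bits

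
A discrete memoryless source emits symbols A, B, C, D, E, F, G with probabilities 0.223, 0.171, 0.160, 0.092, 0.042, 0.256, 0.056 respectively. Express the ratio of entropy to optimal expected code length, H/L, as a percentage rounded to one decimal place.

Entropy H = −Σ p log₂ p ≈ 2.5864 bits.
Huffman merges: 21/500+7/125→49/500; 23/250+49/500→19/100; 4/25+171/1000→331/1000; 19/100+223/1000→413/1000; 32/125+331/1000→587/1000; 413/1000+587/1000→1. L = 2619/1000 ≈ 2.6190.
Efficiency = H/L = 2.5864/2.6190 = 98.8%.

98.8%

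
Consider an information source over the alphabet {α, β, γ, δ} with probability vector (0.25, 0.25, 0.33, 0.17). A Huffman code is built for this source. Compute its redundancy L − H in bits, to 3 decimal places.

Entropy H = −Σ p log₂ p ≈ 1.9624 bits.
Huffman merges: 17/100+1/4→21/50; 1/4+33/100→29/50; 21/50+29/50→1. L = 2 ≈ 2.0000.
L − H = 2.0000 − 1.9624 = 0.038 bits.

0.038 bits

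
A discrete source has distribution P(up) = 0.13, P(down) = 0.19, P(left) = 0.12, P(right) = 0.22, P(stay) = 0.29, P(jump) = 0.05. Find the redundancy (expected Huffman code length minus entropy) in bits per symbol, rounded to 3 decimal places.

0.050 bits

Entropy H = −Σ p log₂ p ≈ 2.4195 bits.
Huffman merges: 1/20+3/25→17/100; 13/100+17/100→3/10; 19/100+11/50→41/100; 29/100+3/10→59/100; 41/100+59/100→1. L = 247/100 ≈ 2.4700.
L − H = 2.4700 − 2.4195 = 0.050 bits.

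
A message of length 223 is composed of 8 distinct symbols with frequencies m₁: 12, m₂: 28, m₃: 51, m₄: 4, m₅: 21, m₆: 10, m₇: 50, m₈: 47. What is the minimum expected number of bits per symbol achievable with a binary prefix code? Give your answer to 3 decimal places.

Probabilities are the counts divided by 223.
Repeatedly combine the two least-probable nodes; the expected code length is the sum of the merged weights.
merge 4/223 + 10/223 → 14/223
merge 12/223 + 14/223 → 26/223
merge 21/223 + 26/223 → 47/223
merge 28/223 + 47/223 → 75/223
merge 47/223 + 50/223 → 97/223
merge 51/223 + 75/223 → 126/223
merge 97/223 + 126/223 → 1
L = 14/223 + 26/223 + 47/223 + 75/223 + 97/223 + 126/223 + 1 = 608/223 ≈ 2.726 bits/symbol.

2.726 bits/symbol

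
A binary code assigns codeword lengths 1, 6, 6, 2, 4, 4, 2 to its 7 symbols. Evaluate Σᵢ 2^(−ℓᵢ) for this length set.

With common denominator 2^6 = 64: Σ 2^(−ℓᵢ) = 32/64 + 1/64 + 1/64 + 16/64 + 4/64 + 4/64 + 16/64 = 74/64 = 1.15625.

1.15625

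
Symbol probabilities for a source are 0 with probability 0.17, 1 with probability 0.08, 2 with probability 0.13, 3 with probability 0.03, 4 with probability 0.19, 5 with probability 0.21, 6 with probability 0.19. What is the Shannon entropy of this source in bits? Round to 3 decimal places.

2.644 bits

H = −Σ pᵢ log₂ pᵢ.
−0.17·log₂(0.17) = 0.4346
−0.08·log₂(0.08) = 0.2915
−0.13·log₂(0.13) = 0.3826
−0.03·log₂(0.03) = 0.1518
−0.19·log₂(0.19) = 0.4552
−0.21·log₂(0.21) = 0.4728
−0.19·log₂(0.19) = 0.4552
Sum ≈ 2.6438 → 2.644 bits.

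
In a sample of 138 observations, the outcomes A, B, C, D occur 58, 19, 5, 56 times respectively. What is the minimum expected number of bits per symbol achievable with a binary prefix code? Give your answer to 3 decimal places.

1.754 bits/symbol

Probabilities are the counts divided by 138.
Repeatedly combine the two least-probable nodes; the expected code length is the sum of the merged weights.
merge 5/138 + 19/138 → 4/23
merge 4/23 + 28/69 → 40/69
merge 29/69 + 40/69 → 1
L = 4/23 + 40/69 + 1 = 121/69 ≈ 1.754 bits/symbol.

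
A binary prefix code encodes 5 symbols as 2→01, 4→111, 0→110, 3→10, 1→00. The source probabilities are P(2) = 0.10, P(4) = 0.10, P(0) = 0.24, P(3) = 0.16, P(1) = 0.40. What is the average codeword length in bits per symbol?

2.34 bits/symbol

L̄ = Σ pᵢ·ℓᵢ = 0.10·2 + 0.10·3 + 0.24·3 + 0.16·2 + 0.40·2 = 2.34 bits/symbol.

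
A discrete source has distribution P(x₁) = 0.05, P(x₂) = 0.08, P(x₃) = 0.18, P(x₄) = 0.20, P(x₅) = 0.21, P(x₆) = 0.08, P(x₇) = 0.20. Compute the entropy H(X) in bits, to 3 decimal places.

2.646 bits

H = −Σ pᵢ log₂ pᵢ.
−0.05·log₂(0.05) = 0.2161
−0.08·log₂(0.08) = 0.2915
−0.18·log₂(0.18) = 0.4453
−0.20·log₂(0.20) = 0.4644
−0.21·log₂(0.21) = 0.4728
−0.08·log₂(0.08) = 0.2915
−0.20·log₂(0.20) = 0.4644
Sum ≈ 2.6460 → 2.646 bits.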